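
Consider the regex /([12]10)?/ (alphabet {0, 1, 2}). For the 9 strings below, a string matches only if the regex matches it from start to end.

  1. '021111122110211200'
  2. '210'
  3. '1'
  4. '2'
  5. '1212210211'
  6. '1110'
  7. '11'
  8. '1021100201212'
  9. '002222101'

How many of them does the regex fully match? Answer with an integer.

1 → no match
2 → match
3 → no match
4 → no match
5 → no match
6 → no match
7 → no match
8 → no match
9 → no match
Total matched: 1

1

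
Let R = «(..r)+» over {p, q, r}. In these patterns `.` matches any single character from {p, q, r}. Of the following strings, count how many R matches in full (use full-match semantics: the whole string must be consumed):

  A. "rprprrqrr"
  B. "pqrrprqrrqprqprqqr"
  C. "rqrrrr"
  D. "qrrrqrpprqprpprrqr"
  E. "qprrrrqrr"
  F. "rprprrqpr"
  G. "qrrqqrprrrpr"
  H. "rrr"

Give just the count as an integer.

A → match
B → match
C → match
D → match
E → match
F → match
G → match
H → match
Total matched: 8

8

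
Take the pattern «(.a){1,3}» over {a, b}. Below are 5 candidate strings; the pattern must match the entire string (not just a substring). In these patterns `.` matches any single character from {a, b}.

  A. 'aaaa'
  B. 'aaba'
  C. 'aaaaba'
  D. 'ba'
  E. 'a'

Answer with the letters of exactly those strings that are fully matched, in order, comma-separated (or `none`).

A. 'aaaa' → match
B. 'aaba' → match
C. 'aaaaba' → match
D. 'ba' → match
E. 'a' → no match

A, B, C, D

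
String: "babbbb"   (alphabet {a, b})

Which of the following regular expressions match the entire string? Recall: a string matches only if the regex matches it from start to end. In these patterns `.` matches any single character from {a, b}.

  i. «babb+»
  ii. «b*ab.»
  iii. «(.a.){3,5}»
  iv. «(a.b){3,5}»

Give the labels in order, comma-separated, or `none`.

i → match
ii → no match
iii → no match
iv → no match — must start with "a"

i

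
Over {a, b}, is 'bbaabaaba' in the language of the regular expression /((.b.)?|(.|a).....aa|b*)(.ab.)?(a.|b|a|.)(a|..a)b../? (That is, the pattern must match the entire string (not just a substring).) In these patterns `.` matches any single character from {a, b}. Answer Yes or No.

No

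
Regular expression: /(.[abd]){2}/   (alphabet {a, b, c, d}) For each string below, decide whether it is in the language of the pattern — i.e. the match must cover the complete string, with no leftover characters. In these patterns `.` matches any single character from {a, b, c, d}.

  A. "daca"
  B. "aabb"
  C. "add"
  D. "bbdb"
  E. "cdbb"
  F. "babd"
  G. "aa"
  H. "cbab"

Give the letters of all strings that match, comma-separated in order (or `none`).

A → match
B → match
C → no match
D → match
E → match
F → match
G → no match
H → match

A, B, D, E, F, H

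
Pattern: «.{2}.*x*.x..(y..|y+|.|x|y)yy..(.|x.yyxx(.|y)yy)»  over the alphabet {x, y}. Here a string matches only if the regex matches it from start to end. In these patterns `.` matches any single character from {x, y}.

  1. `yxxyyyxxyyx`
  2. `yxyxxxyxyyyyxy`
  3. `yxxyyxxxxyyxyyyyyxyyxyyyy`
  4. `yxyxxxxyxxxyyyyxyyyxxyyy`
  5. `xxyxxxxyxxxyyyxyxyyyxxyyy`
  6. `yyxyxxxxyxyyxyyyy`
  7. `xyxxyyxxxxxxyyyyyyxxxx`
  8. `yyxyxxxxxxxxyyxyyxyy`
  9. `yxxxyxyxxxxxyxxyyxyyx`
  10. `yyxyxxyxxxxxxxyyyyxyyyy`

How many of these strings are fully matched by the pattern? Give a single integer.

3

1 → no match
2 → match
3 → no match
4 → no match
5 → match
6 → no match
7 → no match
8 → match
9 → no match
10 → no match
Total matched: 3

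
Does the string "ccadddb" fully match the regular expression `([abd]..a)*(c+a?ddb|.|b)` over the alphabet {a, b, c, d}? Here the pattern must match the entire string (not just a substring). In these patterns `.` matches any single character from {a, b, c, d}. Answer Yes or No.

No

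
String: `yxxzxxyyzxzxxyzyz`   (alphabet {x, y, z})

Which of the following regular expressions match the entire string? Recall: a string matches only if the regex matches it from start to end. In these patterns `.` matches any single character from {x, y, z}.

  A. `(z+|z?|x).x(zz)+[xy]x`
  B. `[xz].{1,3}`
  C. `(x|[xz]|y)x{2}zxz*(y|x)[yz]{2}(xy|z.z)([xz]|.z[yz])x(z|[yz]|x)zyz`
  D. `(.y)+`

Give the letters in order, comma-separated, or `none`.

C

A → no match — must end with `x`
B → no match
C → match
D → no match — must end with `y`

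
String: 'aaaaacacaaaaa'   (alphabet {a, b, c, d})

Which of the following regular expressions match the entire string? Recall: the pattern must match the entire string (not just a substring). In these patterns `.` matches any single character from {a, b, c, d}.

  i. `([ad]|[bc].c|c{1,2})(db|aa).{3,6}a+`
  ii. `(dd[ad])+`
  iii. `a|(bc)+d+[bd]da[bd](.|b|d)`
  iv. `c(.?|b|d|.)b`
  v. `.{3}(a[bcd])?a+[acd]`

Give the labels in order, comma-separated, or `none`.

i

i → match
ii → no match — must start with 'dd'
iii → no match
iv → no match — must start with 'c'
v → no match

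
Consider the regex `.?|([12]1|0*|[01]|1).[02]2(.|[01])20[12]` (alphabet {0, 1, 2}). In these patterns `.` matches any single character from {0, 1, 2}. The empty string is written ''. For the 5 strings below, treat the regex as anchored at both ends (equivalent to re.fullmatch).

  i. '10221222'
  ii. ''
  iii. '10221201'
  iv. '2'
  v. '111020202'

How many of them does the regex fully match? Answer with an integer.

i → no match
ii → match
iii → match
iv → match
v → match
Total matched: 4

4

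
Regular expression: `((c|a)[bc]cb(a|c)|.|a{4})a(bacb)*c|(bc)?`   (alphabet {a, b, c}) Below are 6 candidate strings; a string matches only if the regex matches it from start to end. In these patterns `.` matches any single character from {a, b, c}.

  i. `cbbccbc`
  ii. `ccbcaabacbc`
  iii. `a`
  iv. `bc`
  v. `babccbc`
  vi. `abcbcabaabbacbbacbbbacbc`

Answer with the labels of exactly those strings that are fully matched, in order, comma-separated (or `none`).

i. `cbbccbc` → no match
ii. `ccbcaabacbc` → no match
iii. `a` → no match
iv. `bc` → match
v. `babccbc` → no match
vi → no match

iv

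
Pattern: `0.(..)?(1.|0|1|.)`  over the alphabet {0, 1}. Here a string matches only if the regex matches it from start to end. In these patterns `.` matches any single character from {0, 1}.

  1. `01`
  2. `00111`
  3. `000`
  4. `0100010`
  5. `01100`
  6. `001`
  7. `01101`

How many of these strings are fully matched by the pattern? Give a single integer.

1 → no match
2 → match
3 → match
4 → no match
5 → match
6 → match
7 → match
Total matched: 5

5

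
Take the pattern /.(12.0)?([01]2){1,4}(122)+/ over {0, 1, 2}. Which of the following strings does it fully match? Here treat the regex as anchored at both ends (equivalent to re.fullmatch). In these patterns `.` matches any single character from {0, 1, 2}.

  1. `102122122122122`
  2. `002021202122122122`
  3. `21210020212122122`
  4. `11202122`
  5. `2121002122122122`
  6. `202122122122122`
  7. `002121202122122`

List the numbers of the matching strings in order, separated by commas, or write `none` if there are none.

1, 2, 3, 4, 5, 6, 7

1 → match
2 → match
3 → match
4 → match
5 → match
6 → match
7 → match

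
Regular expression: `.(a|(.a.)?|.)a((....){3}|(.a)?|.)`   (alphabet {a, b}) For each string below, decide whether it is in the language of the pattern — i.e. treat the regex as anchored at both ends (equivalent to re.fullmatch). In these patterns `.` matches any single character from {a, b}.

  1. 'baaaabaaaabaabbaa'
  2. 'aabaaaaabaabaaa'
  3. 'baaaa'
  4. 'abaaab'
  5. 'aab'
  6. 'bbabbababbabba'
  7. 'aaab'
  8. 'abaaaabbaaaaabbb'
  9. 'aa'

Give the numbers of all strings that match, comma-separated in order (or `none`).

1, 3, 4, 5, 7, 9

1 → match
2 → no match
3 → match
4 → match
5 → match
6 → no match
7 → match
8 → no match
9 → match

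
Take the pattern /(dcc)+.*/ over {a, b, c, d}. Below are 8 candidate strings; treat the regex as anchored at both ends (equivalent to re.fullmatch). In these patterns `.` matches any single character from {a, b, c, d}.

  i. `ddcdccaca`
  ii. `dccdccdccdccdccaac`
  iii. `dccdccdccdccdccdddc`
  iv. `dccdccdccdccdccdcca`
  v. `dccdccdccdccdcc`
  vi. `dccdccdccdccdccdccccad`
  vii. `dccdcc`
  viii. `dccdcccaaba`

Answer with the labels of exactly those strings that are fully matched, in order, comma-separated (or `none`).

ii, iii, iv, v, vi, vii, viii

i. `ddcdccaca` → no match — must start with `dcc`
ii → match
iii → match
iv → match
v → match
vi → match
vii. `dccdcc` → match
viii. `dccdcccaaba` → match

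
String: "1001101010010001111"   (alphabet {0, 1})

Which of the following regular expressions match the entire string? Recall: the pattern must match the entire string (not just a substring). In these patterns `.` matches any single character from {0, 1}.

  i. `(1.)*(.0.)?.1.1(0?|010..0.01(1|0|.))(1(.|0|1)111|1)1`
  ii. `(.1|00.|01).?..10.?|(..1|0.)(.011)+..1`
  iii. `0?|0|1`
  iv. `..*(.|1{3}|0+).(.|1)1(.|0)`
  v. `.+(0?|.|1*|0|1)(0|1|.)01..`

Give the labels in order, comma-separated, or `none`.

i, iv

i → match
ii → no match
iii → no match
iv → match
v → no match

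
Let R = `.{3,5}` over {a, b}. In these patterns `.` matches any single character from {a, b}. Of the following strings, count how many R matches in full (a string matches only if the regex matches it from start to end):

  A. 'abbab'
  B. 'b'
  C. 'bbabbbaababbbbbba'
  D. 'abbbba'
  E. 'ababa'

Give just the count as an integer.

2

A. 'abbab' → match
B. 'b' → no match
C → no match
D. 'abbbba' → no match
E. 'ababa' → match
Total matched: 2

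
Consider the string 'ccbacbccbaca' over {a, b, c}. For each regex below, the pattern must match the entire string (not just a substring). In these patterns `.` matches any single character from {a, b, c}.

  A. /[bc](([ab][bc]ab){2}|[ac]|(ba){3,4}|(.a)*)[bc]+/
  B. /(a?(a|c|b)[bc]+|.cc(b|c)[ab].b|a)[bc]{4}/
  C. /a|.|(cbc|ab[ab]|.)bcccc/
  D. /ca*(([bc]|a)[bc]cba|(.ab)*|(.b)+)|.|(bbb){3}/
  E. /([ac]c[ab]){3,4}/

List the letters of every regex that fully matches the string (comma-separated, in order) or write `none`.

A → no match
B → no match
C → no match
D → no match
E → match

E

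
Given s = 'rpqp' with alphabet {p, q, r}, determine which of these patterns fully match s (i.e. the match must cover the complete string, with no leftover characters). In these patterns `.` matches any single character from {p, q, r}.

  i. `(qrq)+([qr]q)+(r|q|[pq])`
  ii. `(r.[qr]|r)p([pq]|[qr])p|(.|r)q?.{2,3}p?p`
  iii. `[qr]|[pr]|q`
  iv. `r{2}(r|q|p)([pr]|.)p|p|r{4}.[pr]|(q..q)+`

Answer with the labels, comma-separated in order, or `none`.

ii

i → no match — must start with 'qrq'
ii → match
iii → no match
iv → no match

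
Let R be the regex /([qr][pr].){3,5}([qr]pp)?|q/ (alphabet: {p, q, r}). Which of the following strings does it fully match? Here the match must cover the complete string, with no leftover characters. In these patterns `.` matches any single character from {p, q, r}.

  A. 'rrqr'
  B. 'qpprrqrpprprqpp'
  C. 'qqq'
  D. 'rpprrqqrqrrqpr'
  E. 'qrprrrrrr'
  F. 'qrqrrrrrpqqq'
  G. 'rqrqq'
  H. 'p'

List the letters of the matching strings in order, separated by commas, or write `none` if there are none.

A → no match
B → match
C → no match
D → no match
E → match
F → no match
G → no match
H → no match

B, E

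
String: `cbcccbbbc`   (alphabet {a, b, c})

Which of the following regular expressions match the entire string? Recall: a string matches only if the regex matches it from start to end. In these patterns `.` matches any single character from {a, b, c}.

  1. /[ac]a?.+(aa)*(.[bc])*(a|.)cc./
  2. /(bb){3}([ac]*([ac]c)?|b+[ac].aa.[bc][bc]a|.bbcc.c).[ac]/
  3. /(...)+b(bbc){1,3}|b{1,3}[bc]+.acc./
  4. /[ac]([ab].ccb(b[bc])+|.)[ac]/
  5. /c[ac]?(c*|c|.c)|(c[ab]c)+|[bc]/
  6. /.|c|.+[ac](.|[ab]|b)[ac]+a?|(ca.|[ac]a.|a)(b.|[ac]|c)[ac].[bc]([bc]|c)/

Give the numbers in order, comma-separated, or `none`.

4

1 → no match
2 → no match — must start with `bb`
3 → no match
4 → match
5 → no match
6 → no match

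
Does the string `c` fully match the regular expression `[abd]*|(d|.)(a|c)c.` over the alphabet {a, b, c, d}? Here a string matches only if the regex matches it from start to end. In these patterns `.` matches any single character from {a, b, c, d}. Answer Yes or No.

No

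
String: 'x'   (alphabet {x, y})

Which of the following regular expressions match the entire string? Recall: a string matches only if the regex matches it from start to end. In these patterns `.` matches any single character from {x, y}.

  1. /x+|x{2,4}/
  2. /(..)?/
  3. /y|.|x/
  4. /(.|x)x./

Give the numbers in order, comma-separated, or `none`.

1 → match
2 → no match
3 → match
4 → no match

1, 3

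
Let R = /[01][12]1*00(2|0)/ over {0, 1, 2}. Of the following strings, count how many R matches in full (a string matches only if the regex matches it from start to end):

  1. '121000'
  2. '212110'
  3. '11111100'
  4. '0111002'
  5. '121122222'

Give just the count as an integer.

1 → match
2 → no match
3 → no match
4 → match
5 → no match
Total matched: 2

2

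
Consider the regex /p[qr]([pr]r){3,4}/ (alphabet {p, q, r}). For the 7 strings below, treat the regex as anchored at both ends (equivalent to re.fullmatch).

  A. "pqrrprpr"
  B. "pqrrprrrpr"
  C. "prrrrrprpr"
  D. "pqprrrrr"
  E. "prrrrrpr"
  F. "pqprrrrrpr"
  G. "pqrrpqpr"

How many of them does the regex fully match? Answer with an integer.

6

A → match
B → match
C → match
D → match
E → match
F → match
G → no match
Total matched: 6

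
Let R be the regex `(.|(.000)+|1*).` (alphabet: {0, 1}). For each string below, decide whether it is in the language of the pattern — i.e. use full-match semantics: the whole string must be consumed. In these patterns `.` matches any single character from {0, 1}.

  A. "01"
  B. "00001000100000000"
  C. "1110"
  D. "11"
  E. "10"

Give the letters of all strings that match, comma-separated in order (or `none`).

A → match
B → match
C → match
D → match
E → match

A, B, C, D, E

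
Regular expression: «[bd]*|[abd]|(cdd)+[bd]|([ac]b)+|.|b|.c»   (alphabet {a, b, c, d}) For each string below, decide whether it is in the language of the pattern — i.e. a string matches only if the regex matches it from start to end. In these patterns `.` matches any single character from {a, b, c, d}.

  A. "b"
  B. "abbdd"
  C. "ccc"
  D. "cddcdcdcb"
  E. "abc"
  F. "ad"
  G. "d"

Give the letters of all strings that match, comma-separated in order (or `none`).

A, G

A → match
B → no match
C → no match
D → no match
E → no match
F → no match
G → match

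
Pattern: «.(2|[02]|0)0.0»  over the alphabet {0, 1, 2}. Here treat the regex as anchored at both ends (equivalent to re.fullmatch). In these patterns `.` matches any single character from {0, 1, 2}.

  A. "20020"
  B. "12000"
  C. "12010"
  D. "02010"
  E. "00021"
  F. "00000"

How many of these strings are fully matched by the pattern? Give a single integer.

5

A → match
B → match
C → match
D → match
E → no match — must end with "0"
F → match
Total matched: 5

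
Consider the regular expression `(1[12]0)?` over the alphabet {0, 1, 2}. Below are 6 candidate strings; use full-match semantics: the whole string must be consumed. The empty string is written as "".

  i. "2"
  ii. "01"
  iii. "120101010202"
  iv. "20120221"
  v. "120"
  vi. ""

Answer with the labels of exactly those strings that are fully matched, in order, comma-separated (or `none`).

i. "2" → no match
ii. "01" → no match
iii. "120101010202" → no match
iv. "20120221" → no match
v. "120" → match
vi. "" → match

v, vi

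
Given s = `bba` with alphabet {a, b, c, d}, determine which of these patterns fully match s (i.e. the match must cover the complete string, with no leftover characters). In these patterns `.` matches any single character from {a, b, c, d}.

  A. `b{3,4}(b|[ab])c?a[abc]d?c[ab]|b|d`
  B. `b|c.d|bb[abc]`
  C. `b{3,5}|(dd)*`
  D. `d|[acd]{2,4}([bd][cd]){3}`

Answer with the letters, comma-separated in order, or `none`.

B

A → no match
B → match
C → no match
D → no match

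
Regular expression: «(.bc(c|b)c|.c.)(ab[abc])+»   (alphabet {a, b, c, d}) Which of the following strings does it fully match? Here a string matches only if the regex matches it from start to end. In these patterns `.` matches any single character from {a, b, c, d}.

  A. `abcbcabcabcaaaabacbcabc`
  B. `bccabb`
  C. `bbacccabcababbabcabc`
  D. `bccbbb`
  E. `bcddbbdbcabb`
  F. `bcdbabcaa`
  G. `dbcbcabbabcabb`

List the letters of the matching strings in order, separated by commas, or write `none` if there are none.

B, G

A → no match
B → match
C → no match
D → no match
E → no match
F → no match
G → match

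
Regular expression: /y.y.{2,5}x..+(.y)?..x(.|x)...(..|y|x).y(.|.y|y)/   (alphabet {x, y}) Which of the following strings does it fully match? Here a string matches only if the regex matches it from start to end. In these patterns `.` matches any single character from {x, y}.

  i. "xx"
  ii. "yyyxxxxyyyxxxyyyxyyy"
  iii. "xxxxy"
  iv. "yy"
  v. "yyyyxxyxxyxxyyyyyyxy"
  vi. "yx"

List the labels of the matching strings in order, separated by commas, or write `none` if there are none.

i. "xx" → no match — must start with "y"
ii → match
iii. "xxxxy" → no match — must start with "y"
iv. "yy" → no match
v → match
vi. "yx" → no match

ii, v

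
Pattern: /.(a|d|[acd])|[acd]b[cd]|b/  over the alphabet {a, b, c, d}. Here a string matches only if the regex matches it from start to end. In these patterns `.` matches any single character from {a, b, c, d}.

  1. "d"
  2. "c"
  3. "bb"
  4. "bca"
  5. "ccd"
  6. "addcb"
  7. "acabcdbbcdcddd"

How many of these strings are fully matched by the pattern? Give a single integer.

1 → no match
2 → no match
3 → no match
4 → no match
5 → no match
6 → no match
7 → no match
Total matched: 0

0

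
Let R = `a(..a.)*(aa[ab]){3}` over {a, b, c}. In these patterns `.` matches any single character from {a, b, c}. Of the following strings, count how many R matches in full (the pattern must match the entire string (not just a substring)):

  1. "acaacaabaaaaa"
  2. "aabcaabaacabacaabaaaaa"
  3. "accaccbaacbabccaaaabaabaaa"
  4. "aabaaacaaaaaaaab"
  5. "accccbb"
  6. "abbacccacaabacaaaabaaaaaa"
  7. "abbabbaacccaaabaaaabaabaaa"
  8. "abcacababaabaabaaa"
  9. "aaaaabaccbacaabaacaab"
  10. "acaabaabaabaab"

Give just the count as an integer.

1 → no match
2 → no match
3 → match
4 → no match
5 → no match
6 → no match
7 → match
8 → match
9 → no match
10 → match
Total matched: 4

4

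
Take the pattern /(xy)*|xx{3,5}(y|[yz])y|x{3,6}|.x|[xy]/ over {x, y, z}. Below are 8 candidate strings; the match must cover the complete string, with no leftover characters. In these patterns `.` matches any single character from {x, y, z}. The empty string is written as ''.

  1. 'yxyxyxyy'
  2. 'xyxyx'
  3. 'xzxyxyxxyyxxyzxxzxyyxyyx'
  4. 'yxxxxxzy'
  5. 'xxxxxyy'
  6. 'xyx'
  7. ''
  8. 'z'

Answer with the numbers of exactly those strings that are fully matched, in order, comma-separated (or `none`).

1 → no match
2 → no match
3 → no match
4 → no match
5 → match
6 → no match
7 → match
8 → no match

5, 7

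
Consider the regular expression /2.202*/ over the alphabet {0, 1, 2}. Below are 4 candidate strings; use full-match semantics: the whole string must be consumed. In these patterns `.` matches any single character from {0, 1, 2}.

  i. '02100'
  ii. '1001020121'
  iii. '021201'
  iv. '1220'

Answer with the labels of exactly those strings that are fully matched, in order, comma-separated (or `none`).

none

i → no match — must start with '2'
ii → no match — must start with '2'
iii → no match — must start with '2'
iv → no match — must start with '2'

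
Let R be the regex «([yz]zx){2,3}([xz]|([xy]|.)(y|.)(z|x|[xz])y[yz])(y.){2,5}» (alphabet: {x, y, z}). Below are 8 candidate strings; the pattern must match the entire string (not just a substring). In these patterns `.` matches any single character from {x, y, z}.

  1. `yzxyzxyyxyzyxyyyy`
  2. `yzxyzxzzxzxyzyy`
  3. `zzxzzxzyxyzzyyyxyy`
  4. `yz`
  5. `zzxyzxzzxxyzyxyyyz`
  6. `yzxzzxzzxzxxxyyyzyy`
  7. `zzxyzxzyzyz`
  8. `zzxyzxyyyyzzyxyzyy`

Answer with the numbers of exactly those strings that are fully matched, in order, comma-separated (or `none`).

1, 5, 7

1 → match
2 → no match
3 → no match
4. `yz` → no match
5 → match
6 → no match
7. `zzxyzxzyzyz` → match
8 → no match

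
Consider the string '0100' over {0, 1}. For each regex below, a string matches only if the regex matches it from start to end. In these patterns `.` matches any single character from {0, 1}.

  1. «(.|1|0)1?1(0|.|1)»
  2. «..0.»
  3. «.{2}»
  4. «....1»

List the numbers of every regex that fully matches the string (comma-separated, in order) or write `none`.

2

1 → no match
2 → match
3 → no match
4 → no match — must end with '1'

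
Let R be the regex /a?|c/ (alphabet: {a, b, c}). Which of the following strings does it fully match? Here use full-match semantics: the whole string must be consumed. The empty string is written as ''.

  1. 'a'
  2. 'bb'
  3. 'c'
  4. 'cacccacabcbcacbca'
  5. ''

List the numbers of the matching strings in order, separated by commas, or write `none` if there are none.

1 → match
2 → no match
3 → match
4 → no match
5 → match

1, 3, 5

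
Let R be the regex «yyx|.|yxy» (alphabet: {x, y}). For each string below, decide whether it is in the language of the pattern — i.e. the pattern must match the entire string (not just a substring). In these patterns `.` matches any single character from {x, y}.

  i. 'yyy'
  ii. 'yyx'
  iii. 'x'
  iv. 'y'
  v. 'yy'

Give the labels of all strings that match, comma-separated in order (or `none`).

i → no match
ii → match
iii → match
iv → match
v → no match

ii, iii, iv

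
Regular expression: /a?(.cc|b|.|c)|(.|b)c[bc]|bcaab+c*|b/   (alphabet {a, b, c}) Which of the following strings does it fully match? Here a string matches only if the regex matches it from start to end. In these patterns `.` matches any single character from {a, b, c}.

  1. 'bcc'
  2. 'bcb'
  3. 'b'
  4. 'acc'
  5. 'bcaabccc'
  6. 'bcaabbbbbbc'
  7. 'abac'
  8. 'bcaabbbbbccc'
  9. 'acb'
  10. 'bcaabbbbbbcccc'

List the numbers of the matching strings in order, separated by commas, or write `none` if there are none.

1, 2, 3, 4, 5, 6, 8, 9, 10

1. 'bcc' → match
2. 'bcb' → match
3. 'b' → match
4. 'acc' → match
5. 'bcaabccc' → match
6. 'bcaabbbbbbc' → match
7. 'abac' → no match
8. 'bcaabbbbbccc' → match
9. 'acb' → match
10 → match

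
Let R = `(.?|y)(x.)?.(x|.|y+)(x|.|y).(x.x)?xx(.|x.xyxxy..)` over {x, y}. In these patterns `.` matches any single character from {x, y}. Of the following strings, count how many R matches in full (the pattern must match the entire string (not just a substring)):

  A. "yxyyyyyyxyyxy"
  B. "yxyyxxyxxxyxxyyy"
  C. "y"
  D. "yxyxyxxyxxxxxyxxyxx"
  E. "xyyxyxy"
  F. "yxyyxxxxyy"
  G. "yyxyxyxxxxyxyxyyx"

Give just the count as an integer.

0

A → no match
B → no match
C → no match
D → no match
E → no match
F → no match
G → no match
Total matched: 0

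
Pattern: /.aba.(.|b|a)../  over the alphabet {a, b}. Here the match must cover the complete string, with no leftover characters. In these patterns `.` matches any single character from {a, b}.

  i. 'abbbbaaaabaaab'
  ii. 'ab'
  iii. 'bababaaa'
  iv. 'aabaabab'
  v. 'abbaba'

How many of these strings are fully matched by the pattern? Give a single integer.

i → no match
ii. 'ab' → no match
iii. 'bababaaa' → match
iv. 'aabaabab' → match
v. 'abbaba' → no match
Total matched: 2

2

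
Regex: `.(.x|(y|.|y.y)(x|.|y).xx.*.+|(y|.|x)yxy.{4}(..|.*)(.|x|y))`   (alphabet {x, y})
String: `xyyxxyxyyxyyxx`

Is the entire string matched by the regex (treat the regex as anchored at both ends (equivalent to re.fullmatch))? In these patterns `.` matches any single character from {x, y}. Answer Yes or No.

No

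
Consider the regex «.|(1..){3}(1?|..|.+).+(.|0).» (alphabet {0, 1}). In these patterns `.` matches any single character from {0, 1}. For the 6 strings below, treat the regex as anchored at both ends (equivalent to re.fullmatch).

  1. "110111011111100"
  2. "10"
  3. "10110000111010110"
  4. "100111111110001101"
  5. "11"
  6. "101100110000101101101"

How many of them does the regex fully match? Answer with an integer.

2

1 → no match
2 → no match
3 → no match
4 → match
5 → no match
6 → match
Total matched: 2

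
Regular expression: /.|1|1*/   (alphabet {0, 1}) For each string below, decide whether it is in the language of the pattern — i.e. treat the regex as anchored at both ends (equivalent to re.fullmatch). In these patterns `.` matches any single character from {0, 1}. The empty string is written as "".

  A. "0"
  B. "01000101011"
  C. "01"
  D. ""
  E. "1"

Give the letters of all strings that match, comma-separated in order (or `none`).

A → match
B → no match
C → no match
D → match
E → match

A, D, E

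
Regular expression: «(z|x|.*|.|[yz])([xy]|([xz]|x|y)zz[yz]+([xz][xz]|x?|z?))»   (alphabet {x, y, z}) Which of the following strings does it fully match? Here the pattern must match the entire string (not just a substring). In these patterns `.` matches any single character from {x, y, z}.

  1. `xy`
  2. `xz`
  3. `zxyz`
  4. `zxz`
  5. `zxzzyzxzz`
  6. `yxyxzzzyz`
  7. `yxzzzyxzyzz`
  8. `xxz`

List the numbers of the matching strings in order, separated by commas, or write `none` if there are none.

1, 6

1. `xy` → match
2. `xz` → no match
3. `zxyz` → no match
4. `zxz` → no match
5. `zxzzyzxzz` → no match
6. `yxyxzzzyz` → match
7. `yxzzzyxzyzz` → no match
8. `xxz` → no match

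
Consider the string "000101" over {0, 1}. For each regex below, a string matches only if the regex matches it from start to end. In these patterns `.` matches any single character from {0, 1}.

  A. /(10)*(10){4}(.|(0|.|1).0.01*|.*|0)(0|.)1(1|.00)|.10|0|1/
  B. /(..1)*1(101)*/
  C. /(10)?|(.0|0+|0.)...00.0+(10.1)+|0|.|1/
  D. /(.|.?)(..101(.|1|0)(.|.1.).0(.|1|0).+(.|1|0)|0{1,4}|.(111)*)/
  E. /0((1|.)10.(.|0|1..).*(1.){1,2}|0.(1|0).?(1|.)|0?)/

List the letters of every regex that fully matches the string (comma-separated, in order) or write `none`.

E

A → no match
B → no match
C → no match
D → no match
E → match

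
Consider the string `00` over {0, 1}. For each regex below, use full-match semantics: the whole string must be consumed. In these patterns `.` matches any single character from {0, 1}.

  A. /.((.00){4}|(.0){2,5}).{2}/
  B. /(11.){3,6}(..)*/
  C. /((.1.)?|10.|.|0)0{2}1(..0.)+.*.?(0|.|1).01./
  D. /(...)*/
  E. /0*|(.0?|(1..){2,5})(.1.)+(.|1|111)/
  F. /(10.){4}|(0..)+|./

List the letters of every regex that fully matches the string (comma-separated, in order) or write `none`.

A → no match
B → no match — must start with `11`
C → no match
D → no match
E → match
F → no match

E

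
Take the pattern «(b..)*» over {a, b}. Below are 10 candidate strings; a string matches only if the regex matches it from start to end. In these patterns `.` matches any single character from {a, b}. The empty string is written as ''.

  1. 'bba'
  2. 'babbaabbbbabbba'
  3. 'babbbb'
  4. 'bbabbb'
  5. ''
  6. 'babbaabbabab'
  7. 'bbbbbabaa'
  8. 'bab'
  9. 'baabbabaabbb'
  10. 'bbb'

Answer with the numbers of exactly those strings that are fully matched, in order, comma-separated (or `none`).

1, 2, 3, 4, 5, 6, 7, 8, 9, 10

1 → match
2 → match
3 → match
4 → match
5 → match
6 → match
7 → match
8 → match
9 → match
10 → match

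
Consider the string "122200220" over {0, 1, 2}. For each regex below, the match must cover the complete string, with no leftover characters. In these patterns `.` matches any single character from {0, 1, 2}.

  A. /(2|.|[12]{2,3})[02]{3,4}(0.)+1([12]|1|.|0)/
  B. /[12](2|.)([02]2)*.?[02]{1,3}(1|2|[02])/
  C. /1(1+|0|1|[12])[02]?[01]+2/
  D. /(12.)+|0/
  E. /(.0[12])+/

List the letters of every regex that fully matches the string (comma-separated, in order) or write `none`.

A → no match
B → match
C → no match — must end with "2"
D → no match
E → no match

B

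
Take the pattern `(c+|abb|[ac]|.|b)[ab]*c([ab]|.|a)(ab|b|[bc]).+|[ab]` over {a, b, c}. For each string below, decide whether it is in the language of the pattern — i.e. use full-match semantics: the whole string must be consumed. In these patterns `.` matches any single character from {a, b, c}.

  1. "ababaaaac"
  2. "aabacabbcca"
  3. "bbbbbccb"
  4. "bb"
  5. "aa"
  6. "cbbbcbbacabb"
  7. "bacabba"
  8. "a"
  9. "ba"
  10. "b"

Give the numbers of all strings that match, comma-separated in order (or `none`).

1 → no match
2 → match
3 → no match
4 → no match
5 → no match
6 → match
7 → match
8 → match
9 → no match
10 → match

2, 6, 7, 8, 10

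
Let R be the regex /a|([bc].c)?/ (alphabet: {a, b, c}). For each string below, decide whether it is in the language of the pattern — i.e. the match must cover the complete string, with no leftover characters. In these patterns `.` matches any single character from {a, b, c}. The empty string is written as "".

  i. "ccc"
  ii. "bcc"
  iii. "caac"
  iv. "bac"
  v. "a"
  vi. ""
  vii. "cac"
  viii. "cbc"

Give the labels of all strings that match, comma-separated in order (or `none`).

i, ii, iv, v, vi, vii, viii

i. "ccc" → match
ii. "bcc" → match
iii. "caac" → no match
iv. "bac" → match
v. "a" → match
vi. "" → match
vii. "cac" → match
viii. "cbc" → match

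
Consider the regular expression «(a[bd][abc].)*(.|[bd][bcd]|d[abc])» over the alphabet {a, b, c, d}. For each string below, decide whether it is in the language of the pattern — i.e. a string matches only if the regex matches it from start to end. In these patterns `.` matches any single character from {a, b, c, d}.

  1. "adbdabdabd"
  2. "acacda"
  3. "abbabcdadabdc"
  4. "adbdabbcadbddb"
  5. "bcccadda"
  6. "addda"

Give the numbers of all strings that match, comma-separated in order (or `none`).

4

1 → no match
2 → no match
3 → no match
4 → match
5 → no match
6 → no match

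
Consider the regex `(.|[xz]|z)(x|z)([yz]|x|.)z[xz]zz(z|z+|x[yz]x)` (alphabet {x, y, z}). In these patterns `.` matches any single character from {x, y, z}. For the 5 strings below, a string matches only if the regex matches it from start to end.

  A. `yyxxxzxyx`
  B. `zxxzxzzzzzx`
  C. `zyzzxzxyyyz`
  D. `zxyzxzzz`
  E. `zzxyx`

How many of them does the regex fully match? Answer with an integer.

A → no match
B → no match
C → no match
D → match
E → no match
Total matched: 1

1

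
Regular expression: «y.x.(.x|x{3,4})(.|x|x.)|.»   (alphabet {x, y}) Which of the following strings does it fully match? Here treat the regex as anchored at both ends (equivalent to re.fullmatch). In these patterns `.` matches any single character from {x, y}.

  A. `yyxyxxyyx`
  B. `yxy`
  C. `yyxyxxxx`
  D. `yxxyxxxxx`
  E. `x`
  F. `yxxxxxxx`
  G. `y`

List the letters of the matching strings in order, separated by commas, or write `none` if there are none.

A → no match
B → no match
C → match
D → match
E → match
F → match
G → match

C, D, E, F, G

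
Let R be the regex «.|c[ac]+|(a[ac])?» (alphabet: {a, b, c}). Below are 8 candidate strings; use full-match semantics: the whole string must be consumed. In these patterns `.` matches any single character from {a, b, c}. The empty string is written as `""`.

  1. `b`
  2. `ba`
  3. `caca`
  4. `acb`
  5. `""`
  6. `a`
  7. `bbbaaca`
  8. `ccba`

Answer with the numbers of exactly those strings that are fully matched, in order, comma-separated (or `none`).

1 → match
2 → no match
3 → match
4 → no match
5 → match
6 → match
7 → no match
8 → no match

1, 3, 5, 6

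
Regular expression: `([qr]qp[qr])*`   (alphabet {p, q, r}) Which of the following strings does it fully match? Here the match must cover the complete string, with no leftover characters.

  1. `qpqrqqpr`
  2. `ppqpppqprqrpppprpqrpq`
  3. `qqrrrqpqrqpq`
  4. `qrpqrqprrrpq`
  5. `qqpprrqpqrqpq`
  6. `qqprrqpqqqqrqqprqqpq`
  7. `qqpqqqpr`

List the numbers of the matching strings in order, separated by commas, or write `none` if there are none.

1 → no match
2 → no match
3 → no match
4 → no match
5 → no match
6 → no match
7 → match

7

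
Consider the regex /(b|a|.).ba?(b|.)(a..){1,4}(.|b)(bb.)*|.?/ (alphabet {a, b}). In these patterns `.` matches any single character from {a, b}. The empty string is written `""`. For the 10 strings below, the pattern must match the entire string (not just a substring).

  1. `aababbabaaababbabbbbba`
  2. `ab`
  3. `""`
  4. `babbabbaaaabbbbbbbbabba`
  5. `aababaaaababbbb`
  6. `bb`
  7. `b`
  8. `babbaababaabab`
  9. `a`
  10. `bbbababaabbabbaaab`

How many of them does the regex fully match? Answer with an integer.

1 → no match
2 → no match
3 → match
4 → match
5 → match
6 → no match
7 → match
8 → match
9 → match
10 → match
Total matched: 7

7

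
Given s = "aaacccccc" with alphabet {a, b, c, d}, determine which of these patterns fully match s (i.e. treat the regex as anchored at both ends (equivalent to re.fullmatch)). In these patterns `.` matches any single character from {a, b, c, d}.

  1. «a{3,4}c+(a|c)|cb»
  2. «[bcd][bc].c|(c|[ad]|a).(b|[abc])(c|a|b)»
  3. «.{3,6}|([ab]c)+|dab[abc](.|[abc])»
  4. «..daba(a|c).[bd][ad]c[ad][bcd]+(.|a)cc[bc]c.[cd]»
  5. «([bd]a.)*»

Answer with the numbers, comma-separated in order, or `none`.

1

1 → match
2 → no match
3 → no match
4 → no match
5 → no match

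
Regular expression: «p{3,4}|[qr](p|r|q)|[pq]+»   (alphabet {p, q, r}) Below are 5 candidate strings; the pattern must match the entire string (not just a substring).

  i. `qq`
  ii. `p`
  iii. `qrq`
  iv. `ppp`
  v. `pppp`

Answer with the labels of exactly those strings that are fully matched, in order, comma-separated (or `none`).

i → match
ii → match
iii → no match
iv → match
v → match

i, ii, iv, v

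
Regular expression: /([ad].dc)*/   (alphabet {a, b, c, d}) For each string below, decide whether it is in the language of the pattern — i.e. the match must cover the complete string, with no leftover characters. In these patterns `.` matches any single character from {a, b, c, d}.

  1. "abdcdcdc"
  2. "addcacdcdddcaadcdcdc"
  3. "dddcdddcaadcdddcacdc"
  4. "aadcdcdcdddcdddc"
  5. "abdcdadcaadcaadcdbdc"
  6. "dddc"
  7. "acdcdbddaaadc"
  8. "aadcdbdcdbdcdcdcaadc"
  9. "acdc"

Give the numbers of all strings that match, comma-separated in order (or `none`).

1, 2, 3, 4, 5, 6, 8, 9

1 → match
2 → match
3 → match
4 → match
5 → match
6 → match
7 → no match
8 → match
9 → match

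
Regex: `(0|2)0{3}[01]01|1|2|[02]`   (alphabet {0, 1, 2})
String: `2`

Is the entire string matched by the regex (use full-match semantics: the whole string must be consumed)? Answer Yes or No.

Yes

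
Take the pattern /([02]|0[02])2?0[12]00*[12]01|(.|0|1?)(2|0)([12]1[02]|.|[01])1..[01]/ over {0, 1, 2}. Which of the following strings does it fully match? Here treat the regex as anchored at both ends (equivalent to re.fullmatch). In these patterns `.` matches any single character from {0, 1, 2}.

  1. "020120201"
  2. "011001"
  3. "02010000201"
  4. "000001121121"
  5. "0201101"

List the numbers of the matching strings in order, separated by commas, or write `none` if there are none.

2, 3, 5

1 → no match
2 → match
3 → match
4 → no match
5 → match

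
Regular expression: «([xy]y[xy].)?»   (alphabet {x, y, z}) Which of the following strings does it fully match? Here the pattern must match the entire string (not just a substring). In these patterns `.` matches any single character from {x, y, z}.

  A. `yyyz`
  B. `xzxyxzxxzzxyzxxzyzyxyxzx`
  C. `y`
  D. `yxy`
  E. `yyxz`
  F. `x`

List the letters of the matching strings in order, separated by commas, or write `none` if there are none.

A → match
B → no match
C → no match
D → no match
E → match
F → no match

A, E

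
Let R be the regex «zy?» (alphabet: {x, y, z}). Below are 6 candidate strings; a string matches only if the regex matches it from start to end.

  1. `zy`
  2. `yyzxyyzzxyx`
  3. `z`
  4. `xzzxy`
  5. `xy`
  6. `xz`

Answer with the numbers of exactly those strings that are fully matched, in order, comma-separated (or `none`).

1, 3

1 → match
2 → no match — must start with `z`
3 → match
4 → no match — must start with `z`
5 → no match — must start with `z`
6 → no match — must start with `z`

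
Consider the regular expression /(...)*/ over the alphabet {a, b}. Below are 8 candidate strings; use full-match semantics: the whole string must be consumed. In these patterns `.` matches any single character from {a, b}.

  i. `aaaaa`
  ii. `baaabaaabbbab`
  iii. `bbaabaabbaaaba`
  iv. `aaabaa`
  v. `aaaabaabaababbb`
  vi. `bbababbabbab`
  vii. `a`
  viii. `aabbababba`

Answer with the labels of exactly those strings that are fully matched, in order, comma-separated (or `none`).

i → no match
ii → no match
iii → no match
iv → match
v → match
vi → match
vii → no match
viii → no match

iv, v, vi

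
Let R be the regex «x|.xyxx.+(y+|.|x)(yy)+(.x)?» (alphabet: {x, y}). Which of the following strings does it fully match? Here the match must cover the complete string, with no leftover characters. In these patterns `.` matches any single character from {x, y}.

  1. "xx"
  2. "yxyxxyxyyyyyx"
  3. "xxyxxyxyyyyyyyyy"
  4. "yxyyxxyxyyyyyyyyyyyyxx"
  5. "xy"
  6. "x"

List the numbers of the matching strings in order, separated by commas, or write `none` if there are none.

2, 3, 6

1. "xx" → no match
2 → match
3 → match
4 → no match
5. "xy" → no match
6. "x" → match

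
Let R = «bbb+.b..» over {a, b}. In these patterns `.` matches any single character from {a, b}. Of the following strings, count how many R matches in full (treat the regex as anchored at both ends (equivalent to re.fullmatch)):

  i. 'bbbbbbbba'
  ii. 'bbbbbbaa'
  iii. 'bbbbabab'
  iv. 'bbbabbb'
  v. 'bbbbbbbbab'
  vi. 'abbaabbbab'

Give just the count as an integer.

i → match
ii → match
iii → match
iv → match
v → match
vi → no match — must start with 'bbb'
Total matched: 5

5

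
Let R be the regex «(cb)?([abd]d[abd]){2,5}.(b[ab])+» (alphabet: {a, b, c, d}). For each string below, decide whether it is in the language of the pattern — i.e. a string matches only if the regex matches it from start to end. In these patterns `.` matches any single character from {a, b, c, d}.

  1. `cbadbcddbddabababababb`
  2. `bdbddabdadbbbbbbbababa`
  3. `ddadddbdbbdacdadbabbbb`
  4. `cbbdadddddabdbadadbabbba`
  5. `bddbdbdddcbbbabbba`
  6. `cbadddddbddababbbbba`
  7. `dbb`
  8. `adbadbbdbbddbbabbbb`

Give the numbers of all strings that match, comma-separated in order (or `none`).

1 → no match
2 → match
3 → no match
4 → match
5 → match
6 → match
7 → no match
8 → match

2, 4, 5, 6, 8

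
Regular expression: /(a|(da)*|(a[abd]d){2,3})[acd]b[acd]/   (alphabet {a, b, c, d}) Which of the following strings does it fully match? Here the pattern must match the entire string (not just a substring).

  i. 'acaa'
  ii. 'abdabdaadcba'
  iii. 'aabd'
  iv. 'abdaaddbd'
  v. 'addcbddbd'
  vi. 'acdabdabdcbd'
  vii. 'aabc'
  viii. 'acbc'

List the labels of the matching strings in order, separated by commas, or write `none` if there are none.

i → no match
ii → match
iii → match
iv → match
v → no match
vi → no match
vii → match
viii → match

ii, iii, iv, vii, viii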